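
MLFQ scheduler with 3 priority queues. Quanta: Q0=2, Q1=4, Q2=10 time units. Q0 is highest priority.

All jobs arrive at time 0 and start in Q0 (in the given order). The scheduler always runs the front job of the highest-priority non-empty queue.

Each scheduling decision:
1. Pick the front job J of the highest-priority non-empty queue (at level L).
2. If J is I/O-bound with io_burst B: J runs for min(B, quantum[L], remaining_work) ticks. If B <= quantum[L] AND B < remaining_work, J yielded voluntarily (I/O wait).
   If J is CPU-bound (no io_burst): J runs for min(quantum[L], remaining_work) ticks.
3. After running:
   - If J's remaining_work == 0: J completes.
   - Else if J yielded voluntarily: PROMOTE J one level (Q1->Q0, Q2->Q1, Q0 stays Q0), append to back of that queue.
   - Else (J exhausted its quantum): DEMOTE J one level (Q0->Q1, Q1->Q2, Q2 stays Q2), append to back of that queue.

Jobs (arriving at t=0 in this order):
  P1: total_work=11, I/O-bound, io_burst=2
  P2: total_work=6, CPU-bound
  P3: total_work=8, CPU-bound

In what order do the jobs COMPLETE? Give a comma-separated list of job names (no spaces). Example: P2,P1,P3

Answer: P1,P2,P3

Derivation:
t=0-2: P1@Q0 runs 2, rem=9, I/O yield, promote→Q0. Q0=[P2,P3,P1] Q1=[] Q2=[]
t=2-4: P2@Q0 runs 2, rem=4, quantum used, demote→Q1. Q0=[P3,P1] Q1=[P2] Q2=[]
t=4-6: P3@Q0 runs 2, rem=6, quantum used, demote→Q1. Q0=[P1] Q1=[P2,P3] Q2=[]
t=6-8: P1@Q0 runs 2, rem=7, I/O yield, promote→Q0. Q0=[P1] Q1=[P2,P3] Q2=[]
t=8-10: P1@Q0 runs 2, rem=5, I/O yield, promote→Q0. Q0=[P1] Q1=[P2,P3] Q2=[]
t=10-12: P1@Q0 runs 2, rem=3, I/O yield, promote→Q0. Q0=[P1] Q1=[P2,P3] Q2=[]
t=12-14: P1@Q0 runs 2, rem=1, I/O yield, promote→Q0. Q0=[P1] Q1=[P2,P3] Q2=[]
t=14-15: P1@Q0 runs 1, rem=0, completes. Q0=[] Q1=[P2,P3] Q2=[]
t=15-19: P2@Q1 runs 4, rem=0, completes. Q0=[] Q1=[P3] Q2=[]
t=19-23: P3@Q1 runs 4, rem=2, quantum used, demote→Q2. Q0=[] Q1=[] Q2=[P3]
t=23-25: P3@Q2 runs 2, rem=0, completes. Q0=[] Q1=[] Q2=[]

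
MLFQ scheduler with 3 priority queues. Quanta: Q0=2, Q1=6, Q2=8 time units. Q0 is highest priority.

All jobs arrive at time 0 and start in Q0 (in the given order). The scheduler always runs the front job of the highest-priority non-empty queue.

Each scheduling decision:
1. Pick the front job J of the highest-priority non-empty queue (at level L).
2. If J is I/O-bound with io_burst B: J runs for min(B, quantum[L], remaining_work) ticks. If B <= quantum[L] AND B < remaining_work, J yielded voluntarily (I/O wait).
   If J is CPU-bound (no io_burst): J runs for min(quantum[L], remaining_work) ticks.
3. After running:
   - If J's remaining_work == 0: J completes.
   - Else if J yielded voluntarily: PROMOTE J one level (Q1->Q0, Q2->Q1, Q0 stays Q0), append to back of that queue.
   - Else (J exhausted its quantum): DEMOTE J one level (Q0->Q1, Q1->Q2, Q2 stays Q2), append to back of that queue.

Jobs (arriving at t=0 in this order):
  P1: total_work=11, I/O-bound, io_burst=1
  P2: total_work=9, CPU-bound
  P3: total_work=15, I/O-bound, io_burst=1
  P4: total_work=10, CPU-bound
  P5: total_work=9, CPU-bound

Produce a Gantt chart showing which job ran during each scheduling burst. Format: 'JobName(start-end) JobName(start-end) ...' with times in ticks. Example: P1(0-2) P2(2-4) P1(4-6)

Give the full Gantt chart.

t=0-1: P1@Q0 runs 1, rem=10, I/O yield, promote→Q0. Q0=[P2,P3,P4,P5,P1] Q1=[] Q2=[]
t=1-3: P2@Q0 runs 2, rem=7, quantum used, demote→Q1. Q0=[P3,P4,P5,P1] Q1=[P2] Q2=[]
t=3-4: P3@Q0 runs 1, rem=14, I/O yield, promote→Q0. Q0=[P4,P5,P1,P3] Q1=[P2] Q2=[]
t=4-6: P4@Q0 runs 2, rem=8, quantum used, demote→Q1. Q0=[P5,P1,P3] Q1=[P2,P4] Q2=[]
t=6-8: P5@Q0 runs 2, rem=7, quantum used, demote→Q1. Q0=[P1,P3] Q1=[P2,P4,P5] Q2=[]
t=8-9: P1@Q0 runs 1, rem=9, I/O yield, promote→Q0. Q0=[P3,P1] Q1=[P2,P4,P5] Q2=[]
t=9-10: P3@Q0 runs 1, rem=13, I/O yield, promote→Q0. Q0=[P1,P3] Q1=[P2,P4,P5] Q2=[]
t=10-11: P1@Q0 runs 1, rem=8, I/O yield, promote→Q0. Q0=[P3,P1] Q1=[P2,P4,P5] Q2=[]
t=11-12: P3@Q0 runs 1, rem=12, I/O yield, promote→Q0. Q0=[P1,P3] Q1=[P2,P4,P5] Q2=[]
t=12-13: P1@Q0 runs 1, rem=7, I/O yield, promote→Q0. Q0=[P3,P1] Q1=[P2,P4,P5] Q2=[]
t=13-14: P3@Q0 runs 1, rem=11, I/O yield, promote→Q0. Q0=[P1,P3] Q1=[P2,P4,P5] Q2=[]
t=14-15: P1@Q0 runs 1, rem=6, I/O yield, promote→Q0. Q0=[P3,P1] Q1=[P2,P4,P5] Q2=[]
t=15-16: P3@Q0 runs 1, rem=10, I/O yield, promote→Q0. Q0=[P1,P3] Q1=[P2,P4,P5] Q2=[]
t=16-17: P1@Q0 runs 1, rem=5, I/O yield, promote→Q0. Q0=[P3,P1] Q1=[P2,P4,P5] Q2=[]
t=17-18: P3@Q0 runs 1, rem=9, I/O yield, promote→Q0. Q0=[P1,P3] Q1=[P2,P4,P5] Q2=[]
t=18-19: P1@Q0 runs 1, rem=4, I/O yield, promote→Q0. Q0=[P3,P1] Q1=[P2,P4,P5] Q2=[]
t=19-20: P3@Q0 runs 1, rem=8, I/O yield, promote→Q0. Q0=[P1,P3] Q1=[P2,P4,P5] Q2=[]
t=20-21: P1@Q0 runs 1, rem=3, I/O yield, promote→Q0. Q0=[P3,P1] Q1=[P2,P4,P5] Q2=[]
t=21-22: P3@Q0 runs 1, rem=7, I/O yield, promote→Q0. Q0=[P1,P3] Q1=[P2,P4,P5] Q2=[]
t=22-23: P1@Q0 runs 1, rem=2, I/O yield, promote→Q0. Q0=[P3,P1] Q1=[P2,P4,P5] Q2=[]
t=23-24: P3@Q0 runs 1, rem=6, I/O yield, promote→Q0. Q0=[P1,P3] Q1=[P2,P4,P5] Q2=[]
t=24-25: P1@Q0 runs 1, rem=1, I/O yield, promote→Q0. Q0=[P3,P1] Q1=[P2,P4,P5] Q2=[]
t=25-26: P3@Q0 runs 1, rem=5, I/O yield, promote→Q0. Q0=[P1,P3] Q1=[P2,P4,P5] Q2=[]
t=26-27: P1@Q0 runs 1, rem=0, completes. Q0=[P3] Q1=[P2,P4,P5] Q2=[]
t=27-28: P3@Q0 runs 1, rem=4, I/O yield, promote→Q0. Q0=[P3] Q1=[P2,P4,P5] Q2=[]
t=28-29: P3@Q0 runs 1, rem=3, I/O yield, promote→Q0. Q0=[P3] Q1=[P2,P4,P5] Q2=[]
t=29-30: P3@Q0 runs 1, rem=2, I/O yield, promote→Q0. Q0=[P3] Q1=[P2,P4,P5] Q2=[]
t=30-31: P3@Q0 runs 1, rem=1, I/O yield, promote→Q0. Q0=[P3] Q1=[P2,P4,P5] Q2=[]
t=31-32: P3@Q0 runs 1, rem=0, completes. Q0=[] Q1=[P2,P4,P5] Q2=[]
t=32-38: P2@Q1 runs 6, rem=1, quantum used, demote→Q2. Q0=[] Q1=[P4,P5] Q2=[P2]
t=38-44: P4@Q1 runs 6, rem=2, quantum used, demote→Q2. Q0=[] Q1=[P5] Q2=[P2,P4]
t=44-50: P5@Q1 runs 6, rem=1, quantum used, demote→Q2. Q0=[] Q1=[] Q2=[P2,P4,P5]
t=50-51: P2@Q2 runs 1, rem=0, completes. Q0=[] Q1=[] Q2=[P4,P5]
t=51-53: P4@Q2 runs 2, rem=0, completes. Q0=[] Q1=[] Q2=[P5]
t=53-54: P5@Q2 runs 1, rem=0, completes. Q0=[] Q1=[] Q2=[]

Answer: P1(0-1) P2(1-3) P3(3-4) P4(4-6) P5(6-8) P1(8-9) P3(9-10) P1(10-11) P3(11-12) P1(12-13) P3(13-14) P1(14-15) P3(15-16) P1(16-17) P3(17-18) P1(18-19) P3(19-20) P1(20-21) P3(21-22) P1(22-23) P3(23-24) P1(24-25) P3(25-26) P1(26-27) P3(27-28) P3(28-29) P3(29-30) P3(30-31) P3(31-32) P2(32-38) P4(38-44) P5(44-50) P2(50-51) P4(51-53) P5(53-54)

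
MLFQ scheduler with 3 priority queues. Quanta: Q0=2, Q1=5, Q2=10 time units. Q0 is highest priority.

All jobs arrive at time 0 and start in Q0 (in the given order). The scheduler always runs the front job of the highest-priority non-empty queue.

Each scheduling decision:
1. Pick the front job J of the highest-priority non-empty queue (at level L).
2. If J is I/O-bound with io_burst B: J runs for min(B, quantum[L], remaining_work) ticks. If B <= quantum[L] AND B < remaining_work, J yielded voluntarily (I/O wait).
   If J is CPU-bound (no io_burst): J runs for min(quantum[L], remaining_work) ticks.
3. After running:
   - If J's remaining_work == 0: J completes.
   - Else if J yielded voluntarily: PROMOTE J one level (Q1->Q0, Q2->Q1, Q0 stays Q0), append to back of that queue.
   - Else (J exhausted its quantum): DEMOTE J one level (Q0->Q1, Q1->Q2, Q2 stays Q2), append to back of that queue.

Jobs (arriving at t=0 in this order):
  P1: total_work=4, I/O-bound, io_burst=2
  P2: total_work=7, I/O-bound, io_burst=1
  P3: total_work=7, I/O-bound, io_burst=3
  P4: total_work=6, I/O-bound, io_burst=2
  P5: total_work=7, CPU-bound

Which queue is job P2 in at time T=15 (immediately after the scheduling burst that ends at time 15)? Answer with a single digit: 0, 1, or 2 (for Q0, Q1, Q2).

t=0-2: P1@Q0 runs 2, rem=2, I/O yield, promote→Q0. Q0=[P2,P3,P4,P5,P1] Q1=[] Q2=[]
t=2-3: P2@Q0 runs 1, rem=6, I/O yield, promote→Q0. Q0=[P3,P4,P5,P1,P2] Q1=[] Q2=[]
t=3-5: P3@Q0 runs 2, rem=5, quantum used, demote→Q1. Q0=[P4,P5,P1,P2] Q1=[P3] Q2=[]
t=5-7: P4@Q0 runs 2, rem=4, I/O yield, promote→Q0. Q0=[P5,P1,P2,P4] Q1=[P3] Q2=[]
t=7-9: P5@Q0 runs 2, rem=5, quantum used, demote→Q1. Q0=[P1,P2,P4] Q1=[P3,P5] Q2=[]
t=9-11: P1@Q0 runs 2, rem=0, completes. Q0=[P2,P4] Q1=[P3,P5] Q2=[]
t=11-12: P2@Q0 runs 1, rem=5, I/O yield, promote→Q0. Q0=[P4,P2] Q1=[P3,P5] Q2=[]
t=12-14: P4@Q0 runs 2, rem=2, I/O yield, promote→Q0. Q0=[P2,P4] Q1=[P3,P5] Q2=[]
t=14-15: P2@Q0 runs 1, rem=4, I/O yield, promote→Q0. Q0=[P4,P2] Q1=[P3,P5] Q2=[]
t=15-17: P4@Q0 runs 2, rem=0, completes. Q0=[P2] Q1=[P3,P5] Q2=[]
t=17-18: P2@Q0 runs 1, rem=3, I/O yield, promote→Q0. Q0=[P2] Q1=[P3,P5] Q2=[]
t=18-19: P2@Q0 runs 1, rem=2, I/O yield, promote→Q0. Q0=[P2] Q1=[P3,P5] Q2=[]
t=19-20: P2@Q0 runs 1, rem=1, I/O yield, promote→Q0. Q0=[P2] Q1=[P3,P5] Q2=[]
t=20-21: P2@Q0 runs 1, rem=0, completes. Q0=[] Q1=[P3,P5] Q2=[]
t=21-24: P3@Q1 runs 3, rem=2, I/O yield, promote→Q0. Q0=[P3] Q1=[P5] Q2=[]
t=24-26: P3@Q0 runs 2, rem=0, completes. Q0=[] Q1=[P5] Q2=[]
t=26-31: P5@Q1 runs 5, rem=0, completes. Q0=[] Q1=[] Q2=[]

Answer: 0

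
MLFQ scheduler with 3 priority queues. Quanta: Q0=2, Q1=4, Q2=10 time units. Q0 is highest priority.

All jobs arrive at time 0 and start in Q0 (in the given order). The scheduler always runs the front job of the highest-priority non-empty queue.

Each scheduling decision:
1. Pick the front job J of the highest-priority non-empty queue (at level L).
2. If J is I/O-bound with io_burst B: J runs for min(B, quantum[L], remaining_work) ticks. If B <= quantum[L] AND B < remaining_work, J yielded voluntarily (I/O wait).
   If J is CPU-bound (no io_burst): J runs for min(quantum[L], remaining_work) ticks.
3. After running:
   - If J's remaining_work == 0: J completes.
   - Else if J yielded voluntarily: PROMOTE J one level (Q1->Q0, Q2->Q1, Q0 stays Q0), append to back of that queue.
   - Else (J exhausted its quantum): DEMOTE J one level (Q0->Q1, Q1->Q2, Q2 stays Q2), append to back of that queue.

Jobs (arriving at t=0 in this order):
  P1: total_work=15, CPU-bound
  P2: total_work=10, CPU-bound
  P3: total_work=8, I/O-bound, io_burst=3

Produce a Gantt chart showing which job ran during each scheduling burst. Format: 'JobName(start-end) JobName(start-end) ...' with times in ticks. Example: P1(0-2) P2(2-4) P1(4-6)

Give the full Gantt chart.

Answer: P1(0-2) P2(2-4) P3(4-6) P1(6-10) P2(10-14) P3(14-17) P3(17-19) P3(19-20) P1(20-29) P2(29-33)

Derivation:
t=0-2: P1@Q0 runs 2, rem=13, quantum used, demote→Q1. Q0=[P2,P3] Q1=[P1] Q2=[]
t=2-4: P2@Q0 runs 2, rem=8, quantum used, demote→Q1. Q0=[P3] Q1=[P1,P2] Q2=[]
t=4-6: P3@Q0 runs 2, rem=6, quantum used, demote→Q1. Q0=[] Q1=[P1,P2,P3] Q2=[]
t=6-10: P1@Q1 runs 4, rem=9, quantum used, demote→Q2. Q0=[] Q1=[P2,P3] Q2=[P1]
t=10-14: P2@Q1 runs 4, rem=4, quantum used, demote→Q2. Q0=[] Q1=[P3] Q2=[P1,P2]
t=14-17: P3@Q1 runs 3, rem=3, I/O yield, promote→Q0. Q0=[P3] Q1=[] Q2=[P1,P2]
t=17-19: P3@Q0 runs 2, rem=1, quantum used, demote→Q1. Q0=[] Q1=[P3] Q2=[P1,P2]
t=19-20: P3@Q1 runs 1, rem=0, completes. Q0=[] Q1=[] Q2=[P1,P2]
t=20-29: P1@Q2 runs 9, rem=0, completes. Q0=[] Q1=[] Q2=[P2]
t=29-33: P2@Q2 runs 4, rem=0, completes. Q0=[] Q1=[] Q2=[]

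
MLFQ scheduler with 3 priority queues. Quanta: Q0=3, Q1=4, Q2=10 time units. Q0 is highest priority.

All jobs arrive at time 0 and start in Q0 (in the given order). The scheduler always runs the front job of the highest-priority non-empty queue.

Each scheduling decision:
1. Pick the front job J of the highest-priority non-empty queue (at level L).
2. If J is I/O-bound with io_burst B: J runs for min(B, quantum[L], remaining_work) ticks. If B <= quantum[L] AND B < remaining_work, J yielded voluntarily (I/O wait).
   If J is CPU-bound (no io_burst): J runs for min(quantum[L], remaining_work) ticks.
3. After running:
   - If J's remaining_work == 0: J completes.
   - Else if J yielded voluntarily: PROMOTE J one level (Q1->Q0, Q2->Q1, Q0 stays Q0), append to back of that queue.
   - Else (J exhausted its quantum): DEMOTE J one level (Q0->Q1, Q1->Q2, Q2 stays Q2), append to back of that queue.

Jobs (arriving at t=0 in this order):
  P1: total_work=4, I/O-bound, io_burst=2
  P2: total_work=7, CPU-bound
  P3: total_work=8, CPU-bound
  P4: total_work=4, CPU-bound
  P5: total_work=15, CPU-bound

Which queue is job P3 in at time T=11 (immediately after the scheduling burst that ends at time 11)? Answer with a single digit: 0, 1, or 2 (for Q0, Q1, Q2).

t=0-2: P1@Q0 runs 2, rem=2, I/O yield, promote→Q0. Q0=[P2,P3,P4,P5,P1] Q1=[] Q2=[]
t=2-5: P2@Q0 runs 3, rem=4, quantum used, demote→Q1. Q0=[P3,P4,P5,P1] Q1=[P2] Q2=[]
t=5-8: P3@Q0 runs 3, rem=5, quantum used, demote→Q1. Q0=[P4,P5,P1] Q1=[P2,P3] Q2=[]
t=8-11: P4@Q0 runs 3, rem=1, quantum used, demote→Q1. Q0=[P5,P1] Q1=[P2,P3,P4] Q2=[]
t=11-14: P5@Q0 runs 3, rem=12, quantum used, demote→Q1. Q0=[P1] Q1=[P2,P3,P4,P5] Q2=[]
t=14-16: P1@Q0 runs 2, rem=0, completes. Q0=[] Q1=[P2,P3,P4,P5] Q2=[]
t=16-20: P2@Q1 runs 4, rem=0, completes. Q0=[] Q1=[P3,P4,P5] Q2=[]
t=20-24: P3@Q1 runs 4, rem=1, quantum used, demote→Q2. Q0=[] Q1=[P4,P5] Q2=[P3]
t=24-25: P4@Q1 runs 1, rem=0, completes. Q0=[] Q1=[P5] Q2=[P3]
t=25-29: P5@Q1 runs 4, rem=8, quantum used, demote→Q2. Q0=[] Q1=[] Q2=[P3,P5]
t=29-30: P3@Q2 runs 1, rem=0, completes. Q0=[] Q1=[] Q2=[P5]
t=30-38: P5@Q2 runs 8, rem=0, completes. Q0=[] Q1=[] Q2=[]

Answer: 1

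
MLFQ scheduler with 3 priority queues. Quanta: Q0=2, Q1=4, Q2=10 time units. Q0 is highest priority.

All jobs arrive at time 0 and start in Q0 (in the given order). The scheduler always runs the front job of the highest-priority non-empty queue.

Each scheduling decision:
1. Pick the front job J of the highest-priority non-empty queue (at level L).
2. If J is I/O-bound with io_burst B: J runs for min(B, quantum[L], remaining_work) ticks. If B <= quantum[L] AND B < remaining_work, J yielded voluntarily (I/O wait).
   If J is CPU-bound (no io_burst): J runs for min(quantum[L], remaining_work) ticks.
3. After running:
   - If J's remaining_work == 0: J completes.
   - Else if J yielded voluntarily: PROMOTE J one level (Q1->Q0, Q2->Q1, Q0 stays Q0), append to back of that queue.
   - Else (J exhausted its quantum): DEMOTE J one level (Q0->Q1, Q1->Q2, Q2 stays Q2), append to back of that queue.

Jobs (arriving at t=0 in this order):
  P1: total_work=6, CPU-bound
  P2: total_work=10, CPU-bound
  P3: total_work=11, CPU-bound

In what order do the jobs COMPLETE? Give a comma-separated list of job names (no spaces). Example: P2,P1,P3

t=0-2: P1@Q0 runs 2, rem=4, quantum used, demote→Q1. Q0=[P2,P3] Q1=[P1] Q2=[]
t=2-4: P2@Q0 runs 2, rem=8, quantum used, demote→Q1. Q0=[P3] Q1=[P1,P2] Q2=[]
t=4-6: P3@Q0 runs 2, rem=9, quantum used, demote→Q1. Q0=[] Q1=[P1,P2,P3] Q2=[]
t=6-10: P1@Q1 runs 4, rem=0, completes. Q0=[] Q1=[P2,P3] Q2=[]
t=10-14: P2@Q1 runs 4, rem=4, quantum used, demote→Q2. Q0=[] Q1=[P3] Q2=[P2]
t=14-18: P3@Q1 runs 4, rem=5, quantum used, demote→Q2. Q0=[] Q1=[] Q2=[P2,P3]
t=18-22: P2@Q2 runs 4, rem=0, completes. Q0=[] Q1=[] Q2=[P3]
t=22-27: P3@Q2 runs 5, rem=0, completes. Q0=[] Q1=[] Q2=[]

Answer: P1,P2,P3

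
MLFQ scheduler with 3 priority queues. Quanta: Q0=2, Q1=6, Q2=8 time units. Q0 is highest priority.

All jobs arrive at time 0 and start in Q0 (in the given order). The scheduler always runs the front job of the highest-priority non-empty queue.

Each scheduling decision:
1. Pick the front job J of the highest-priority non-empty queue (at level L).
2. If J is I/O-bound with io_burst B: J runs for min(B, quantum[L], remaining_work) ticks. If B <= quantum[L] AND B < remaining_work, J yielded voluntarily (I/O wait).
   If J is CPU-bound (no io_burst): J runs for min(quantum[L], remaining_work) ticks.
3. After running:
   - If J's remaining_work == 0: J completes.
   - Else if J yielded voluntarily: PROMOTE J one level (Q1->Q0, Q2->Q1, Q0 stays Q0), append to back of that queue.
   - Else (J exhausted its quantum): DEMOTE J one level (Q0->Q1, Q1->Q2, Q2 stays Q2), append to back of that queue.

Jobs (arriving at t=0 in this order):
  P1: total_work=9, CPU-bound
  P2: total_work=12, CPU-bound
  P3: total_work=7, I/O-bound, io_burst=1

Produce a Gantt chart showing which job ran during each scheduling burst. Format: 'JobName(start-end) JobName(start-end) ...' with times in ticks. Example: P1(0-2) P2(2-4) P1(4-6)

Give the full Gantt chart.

t=0-2: P1@Q0 runs 2, rem=7, quantum used, demote→Q1. Q0=[P2,P3] Q1=[P1] Q2=[]
t=2-4: P2@Q0 runs 2, rem=10, quantum used, demote→Q1. Q0=[P3] Q1=[P1,P2] Q2=[]
t=4-5: P3@Q0 runs 1, rem=6, I/O yield, promote→Q0. Q0=[P3] Q1=[P1,P2] Q2=[]
t=5-6: P3@Q0 runs 1, rem=5, I/O yield, promote→Q0. Q0=[P3] Q1=[P1,P2] Q2=[]
t=6-7: P3@Q0 runs 1, rem=4, I/O yield, promote→Q0. Q0=[P3] Q1=[P1,P2] Q2=[]
t=7-8: P3@Q0 runs 1, rem=3, I/O yield, promote→Q0. Q0=[P3] Q1=[P1,P2] Q2=[]
t=8-9: P3@Q0 runs 1, rem=2, I/O yield, promote→Q0. Q0=[P3] Q1=[P1,P2] Q2=[]
t=9-10: P3@Q0 runs 1, rem=1, I/O yield, promote→Q0. Q0=[P3] Q1=[P1,P2] Q2=[]
t=10-11: P3@Q0 runs 1, rem=0, completes. Q0=[] Q1=[P1,P2] Q2=[]
t=11-17: P1@Q1 runs 6, rem=1, quantum used, demote→Q2. Q0=[] Q1=[P2] Q2=[P1]
t=17-23: P2@Q1 runs 6, rem=4, quantum used, demote→Q2. Q0=[] Q1=[] Q2=[P1,P2]
t=23-24: P1@Q2 runs 1, rem=0, completes. Q0=[] Q1=[] Q2=[P2]
t=24-28: P2@Q2 runs 4, rem=0, completes. Q0=[] Q1=[] Q2=[]

Answer: P1(0-2) P2(2-4) P3(4-5) P3(5-6) P3(6-7) P3(7-8) P3(8-9) P3(9-10) P3(10-11) P1(11-17) P2(17-23) P1(23-24) P2(24-28)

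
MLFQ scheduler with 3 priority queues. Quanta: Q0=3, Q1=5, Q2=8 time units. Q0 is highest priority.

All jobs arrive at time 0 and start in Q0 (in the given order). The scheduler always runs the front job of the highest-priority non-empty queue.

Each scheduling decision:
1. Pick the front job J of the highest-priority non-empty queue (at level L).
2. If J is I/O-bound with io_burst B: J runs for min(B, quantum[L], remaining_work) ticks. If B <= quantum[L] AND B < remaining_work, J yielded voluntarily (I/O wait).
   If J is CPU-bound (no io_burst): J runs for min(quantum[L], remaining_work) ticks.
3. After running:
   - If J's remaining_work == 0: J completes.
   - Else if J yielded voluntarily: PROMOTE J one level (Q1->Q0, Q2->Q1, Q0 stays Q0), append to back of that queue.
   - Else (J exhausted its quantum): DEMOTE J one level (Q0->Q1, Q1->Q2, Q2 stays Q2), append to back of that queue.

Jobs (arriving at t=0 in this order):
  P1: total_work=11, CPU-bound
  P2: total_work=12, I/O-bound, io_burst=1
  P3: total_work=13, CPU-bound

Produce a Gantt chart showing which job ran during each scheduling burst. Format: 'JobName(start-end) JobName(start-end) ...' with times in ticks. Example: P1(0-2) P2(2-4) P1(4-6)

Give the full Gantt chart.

t=0-3: P1@Q0 runs 3, rem=8, quantum used, demote→Q1. Q0=[P2,P3] Q1=[P1] Q2=[]
t=3-4: P2@Q0 runs 1, rem=11, I/O yield, promote→Q0. Q0=[P3,P2] Q1=[P1] Q2=[]
t=4-7: P3@Q0 runs 3, rem=10, quantum used, demote→Q1. Q0=[P2] Q1=[P1,P3] Q2=[]
t=7-8: P2@Q0 runs 1, rem=10, I/O yield, promote→Q0. Q0=[P2] Q1=[P1,P3] Q2=[]
t=8-9: P2@Q0 runs 1, rem=9, I/O yield, promote→Q0. Q0=[P2] Q1=[P1,P3] Q2=[]
t=9-10: P2@Q0 runs 1, rem=8, I/O yield, promote→Q0. Q0=[P2] Q1=[P1,P3] Q2=[]
t=10-11: P2@Q0 runs 1, rem=7, I/O yield, promote→Q0. Q0=[P2] Q1=[P1,P3] Q2=[]
t=11-12: P2@Q0 runs 1, rem=6, I/O yield, promote→Q0. Q0=[P2] Q1=[P1,P3] Q2=[]
t=12-13: P2@Q0 runs 1, rem=5, I/O yield, promote→Q0. Q0=[P2] Q1=[P1,P3] Q2=[]
t=13-14: P2@Q0 runs 1, rem=4, I/O yield, promote→Q0. Q0=[P2] Q1=[P1,P3] Q2=[]
t=14-15: P2@Q0 runs 1, rem=3, I/O yield, promote→Q0. Q0=[P2] Q1=[P1,P3] Q2=[]
t=15-16: P2@Q0 runs 1, rem=2, I/O yield, promote→Q0. Q0=[P2] Q1=[P1,P3] Q2=[]
t=16-17: P2@Q0 runs 1, rem=1, I/O yield, promote→Q0. Q0=[P2] Q1=[P1,P3] Q2=[]
t=17-18: P2@Q0 runs 1, rem=0, completes. Q0=[] Q1=[P1,P3] Q2=[]
t=18-23: P1@Q1 runs 5, rem=3, quantum used, demote→Q2. Q0=[] Q1=[P3] Q2=[P1]
t=23-28: P3@Q1 runs 5, rem=5, quantum used, demote→Q2. Q0=[] Q1=[] Q2=[P1,P3]
t=28-31: P1@Q2 runs 3, rem=0, completes. Q0=[] Q1=[] Q2=[P3]
t=31-36: P3@Q2 runs 5, rem=0, completes. Q0=[] Q1=[] Q2=[]

Answer: P1(0-3) P2(3-4) P3(4-7) P2(7-8) P2(8-9) P2(9-10) P2(10-11) P2(11-12) P2(12-13) P2(13-14) P2(14-15) P2(15-16) P2(16-17) P2(17-18) P1(18-23) P3(23-28) P1(28-31) P3(31-36)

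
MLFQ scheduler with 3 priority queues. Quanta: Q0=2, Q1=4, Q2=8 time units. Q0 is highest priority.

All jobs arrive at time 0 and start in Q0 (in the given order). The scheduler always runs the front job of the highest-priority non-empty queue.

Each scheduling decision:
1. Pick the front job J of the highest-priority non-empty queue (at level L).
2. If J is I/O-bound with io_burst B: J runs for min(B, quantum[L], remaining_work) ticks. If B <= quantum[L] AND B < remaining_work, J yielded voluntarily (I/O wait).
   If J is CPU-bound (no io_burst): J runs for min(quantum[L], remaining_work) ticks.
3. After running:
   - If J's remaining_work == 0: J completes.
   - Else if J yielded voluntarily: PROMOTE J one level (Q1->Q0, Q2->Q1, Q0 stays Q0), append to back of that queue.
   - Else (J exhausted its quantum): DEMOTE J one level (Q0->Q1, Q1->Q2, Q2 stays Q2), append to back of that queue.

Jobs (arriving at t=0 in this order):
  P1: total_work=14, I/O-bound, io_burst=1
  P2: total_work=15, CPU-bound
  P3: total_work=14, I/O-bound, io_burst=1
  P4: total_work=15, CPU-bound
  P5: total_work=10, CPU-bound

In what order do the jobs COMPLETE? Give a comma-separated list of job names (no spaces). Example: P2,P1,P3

t=0-1: P1@Q0 runs 1, rem=13, I/O yield, promote→Q0. Q0=[P2,P3,P4,P5,P1] Q1=[] Q2=[]
t=1-3: P2@Q0 runs 2, rem=13, quantum used, demote→Q1. Q0=[P3,P4,P5,P1] Q1=[P2] Q2=[]
t=3-4: P3@Q0 runs 1, rem=13, I/O yield, promote→Q0. Q0=[P4,P5,P1,P3] Q1=[P2] Q2=[]
t=4-6: P4@Q0 runs 2, rem=13, quantum used, demote→Q1. Q0=[P5,P1,P3] Q1=[P2,P4] Q2=[]
t=6-8: P5@Q0 runs 2, rem=8, quantum used, demote→Q1. Q0=[P1,P3] Q1=[P2,P4,P5] Q2=[]
t=8-9: P1@Q0 runs 1, rem=12, I/O yield, promote→Q0. Q0=[P3,P1] Q1=[P2,P4,P5] Q2=[]
t=9-10: P3@Q0 runs 1, rem=12, I/O yield, promote→Q0. Q0=[P1,P3] Q1=[P2,P4,P5] Q2=[]
t=10-11: P1@Q0 runs 1, rem=11, I/O yield, promote→Q0. Q0=[P3,P1] Q1=[P2,P4,P5] Q2=[]
t=11-12: P3@Q0 runs 1, rem=11, I/O yield, promote→Q0. Q0=[P1,P3] Q1=[P2,P4,P5] Q2=[]
t=12-13: P1@Q0 runs 1, rem=10, I/O yield, promote→Q0. Q0=[P3,P1] Q1=[P2,P4,P5] Q2=[]
t=13-14: P3@Q0 runs 1, rem=10, I/O yield, promote→Q0. Q0=[P1,P3] Q1=[P2,P4,P5] Q2=[]
t=14-15: P1@Q0 runs 1, rem=9, I/O yield, promote→Q0. Q0=[P3,P1] Q1=[P2,P4,P5] Q2=[]
t=15-16: P3@Q0 runs 1, rem=9, I/O yield, promote→Q0. Q0=[P1,P3] Q1=[P2,P4,P5] Q2=[]
t=16-17: P1@Q0 runs 1, rem=8, I/O yield, promote→Q0. Q0=[P3,P1] Q1=[P2,P4,P5] Q2=[]
t=17-18: P3@Q0 runs 1, rem=8, I/O yield, promote→Q0. Q0=[P1,P3] Q1=[P2,P4,P5] Q2=[]
t=18-19: P1@Q0 runs 1, rem=7, I/O yield, promote→Q0. Q0=[P3,P1] Q1=[P2,P4,P5] Q2=[]
t=19-20: P3@Q0 runs 1, rem=7, I/O yield, promote→Q0. Q0=[P1,P3] Q1=[P2,P4,P5] Q2=[]
t=20-21: P1@Q0 runs 1, rem=6, I/O yield, promote→Q0. Q0=[P3,P1] Q1=[P2,P4,P5] Q2=[]
t=21-22: P3@Q0 runs 1, rem=6, I/O yield, promote→Q0. Q0=[P1,P3] Q1=[P2,P4,P5] Q2=[]
t=22-23: P1@Q0 runs 1, rem=5, I/O yield, promote→Q0. Q0=[P3,P1] Q1=[P2,P4,P5] Q2=[]
t=23-24: P3@Q0 runs 1, rem=5, I/O yield, promote→Q0. Q0=[P1,P3] Q1=[P2,P4,P5] Q2=[]
t=24-25: P1@Q0 runs 1, rem=4, I/O yield, promote→Q0. Q0=[P3,P1] Q1=[P2,P4,P5] Q2=[]
t=25-26: P3@Q0 runs 1, rem=4, I/O yield, promote→Q0. Q0=[P1,P3] Q1=[P2,P4,P5] Q2=[]
t=26-27: P1@Q0 runs 1, rem=3, I/O yield, promote→Q0. Q0=[P3,P1] Q1=[P2,P4,P5] Q2=[]
t=27-28: P3@Q0 runs 1, rem=3, I/O yield, promote→Q0. Q0=[P1,P3] Q1=[P2,P4,P5] Q2=[]
t=28-29: P1@Q0 runs 1, rem=2, I/O yield, promote→Q0. Q0=[P3,P1] Q1=[P2,P4,P5] Q2=[]
t=29-30: P3@Q0 runs 1, rem=2, I/O yield, promote→Q0. Q0=[P1,P3] Q1=[P2,P4,P5] Q2=[]
t=30-31: P1@Q0 runs 1, rem=1, I/O yield, promote→Q0. Q0=[P3,P1] Q1=[P2,P4,P5] Q2=[]
t=31-32: P3@Q0 runs 1, rem=1, I/O yield, promote→Q0. Q0=[P1,P3] Q1=[P2,P4,P5] Q2=[]
t=32-33: P1@Q0 runs 1, rem=0, completes. Q0=[P3] Q1=[P2,P4,P5] Q2=[]
t=33-34: P3@Q0 runs 1, rem=0, completes. Q0=[] Q1=[P2,P4,P5] Q2=[]
t=34-38: P2@Q1 runs 4, rem=9, quantum used, demote→Q2. Q0=[] Q1=[P4,P5] Q2=[P2]
t=38-42: P4@Q1 runs 4, rem=9, quantum used, demote→Q2. Q0=[] Q1=[P5] Q2=[P2,P4]
t=42-46: P5@Q1 runs 4, rem=4, quantum used, demote→Q2. Q0=[] Q1=[] Q2=[P2,P4,P5]
t=46-54: P2@Q2 runs 8, rem=1, quantum used, demote→Q2. Q0=[] Q1=[] Q2=[P4,P5,P2]
t=54-62: P4@Q2 runs 8, rem=1, quantum used, demote→Q2. Q0=[] Q1=[] Q2=[P5,P2,P4]
t=62-66: P5@Q2 runs 4, rem=0, completes. Q0=[] Q1=[] Q2=[P2,P4]
t=66-67: P2@Q2 runs 1, rem=0, completes. Q0=[] Q1=[] Q2=[P4]
t=67-68: P4@Q2 runs 1, rem=0, completes. Q0=[] Q1=[] Q2=[]

Answer: P1,P3,P5,P2,P4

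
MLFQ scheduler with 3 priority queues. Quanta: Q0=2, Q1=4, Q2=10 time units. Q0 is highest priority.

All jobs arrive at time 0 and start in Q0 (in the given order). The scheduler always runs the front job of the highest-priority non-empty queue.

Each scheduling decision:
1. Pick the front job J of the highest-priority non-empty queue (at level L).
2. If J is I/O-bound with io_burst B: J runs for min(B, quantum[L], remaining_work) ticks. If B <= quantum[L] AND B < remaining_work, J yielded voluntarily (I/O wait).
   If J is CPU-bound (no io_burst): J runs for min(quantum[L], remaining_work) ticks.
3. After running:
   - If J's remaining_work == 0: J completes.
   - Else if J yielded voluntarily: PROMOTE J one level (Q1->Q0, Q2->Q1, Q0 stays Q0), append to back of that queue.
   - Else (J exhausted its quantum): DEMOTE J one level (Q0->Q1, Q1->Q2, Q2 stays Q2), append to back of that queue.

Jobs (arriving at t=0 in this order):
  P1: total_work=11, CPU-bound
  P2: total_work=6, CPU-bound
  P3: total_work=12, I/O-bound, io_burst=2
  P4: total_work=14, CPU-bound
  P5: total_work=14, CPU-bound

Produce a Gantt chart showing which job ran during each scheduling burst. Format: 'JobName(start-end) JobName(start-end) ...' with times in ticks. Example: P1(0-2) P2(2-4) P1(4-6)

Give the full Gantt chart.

Answer: P1(0-2) P2(2-4) P3(4-6) P4(6-8) P5(8-10) P3(10-12) P3(12-14) P3(14-16) P3(16-18) P3(18-20) P1(20-24) P2(24-28) P4(28-32) P5(32-36) P1(36-41) P4(41-49) P5(49-57)

Derivation:
t=0-2: P1@Q0 runs 2, rem=9, quantum used, demote→Q1. Q0=[P2,P3,P4,P5] Q1=[P1] Q2=[]
t=2-4: P2@Q0 runs 2, rem=4, quantum used, demote→Q1. Q0=[P3,P4,P5] Q1=[P1,P2] Q2=[]
t=4-6: P3@Q0 runs 2, rem=10, I/O yield, promote→Q0. Q0=[P4,P5,P3] Q1=[P1,P2] Q2=[]
t=6-8: P4@Q0 runs 2, rem=12, quantum used, demote→Q1. Q0=[P5,P3] Q1=[P1,P2,P4] Q2=[]
t=8-10: P5@Q0 runs 2, rem=12, quantum used, demote→Q1. Q0=[P3] Q1=[P1,P2,P4,P5] Q2=[]
t=10-12: P3@Q0 runs 2, rem=8, I/O yield, promote→Q0. Q0=[P3] Q1=[P1,P2,P4,P5] Q2=[]
t=12-14: P3@Q0 runs 2, rem=6, I/O yield, promote→Q0. Q0=[P3] Q1=[P1,P2,P4,P5] Q2=[]
t=14-16: P3@Q0 runs 2, rem=4, I/O yield, promote→Q0. Q0=[P3] Q1=[P1,P2,P4,P5] Q2=[]
t=16-18: P3@Q0 runs 2, rem=2, I/O yield, promote→Q0. Q0=[P3] Q1=[P1,P2,P4,P5] Q2=[]
t=18-20: P3@Q0 runs 2, rem=0, completes. Q0=[] Q1=[P1,P2,P4,P5] Q2=[]
t=20-24: P1@Q1 runs 4, rem=5, quantum used, demote→Q2. Q0=[] Q1=[P2,P4,P5] Q2=[P1]
t=24-28: P2@Q1 runs 4, rem=0, completes. Q0=[] Q1=[P4,P5] Q2=[P1]
t=28-32: P4@Q1 runs 4, rem=8, quantum used, demote→Q2. Q0=[] Q1=[P5] Q2=[P1,P4]
t=32-36: P5@Q1 runs 4, rem=8, quantum used, demote→Q2. Q0=[] Q1=[] Q2=[P1,P4,P5]
t=36-41: P1@Q2 runs 5, rem=0, completes. Q0=[] Q1=[] Q2=[P4,P5]
t=41-49: P4@Q2 runs 8, rem=0, completes. Q0=[] Q1=[] Q2=[P5]
t=49-57: P5@Q2 runs 8, rem=0, completes. Q0=[] Q1=[] Q2=[]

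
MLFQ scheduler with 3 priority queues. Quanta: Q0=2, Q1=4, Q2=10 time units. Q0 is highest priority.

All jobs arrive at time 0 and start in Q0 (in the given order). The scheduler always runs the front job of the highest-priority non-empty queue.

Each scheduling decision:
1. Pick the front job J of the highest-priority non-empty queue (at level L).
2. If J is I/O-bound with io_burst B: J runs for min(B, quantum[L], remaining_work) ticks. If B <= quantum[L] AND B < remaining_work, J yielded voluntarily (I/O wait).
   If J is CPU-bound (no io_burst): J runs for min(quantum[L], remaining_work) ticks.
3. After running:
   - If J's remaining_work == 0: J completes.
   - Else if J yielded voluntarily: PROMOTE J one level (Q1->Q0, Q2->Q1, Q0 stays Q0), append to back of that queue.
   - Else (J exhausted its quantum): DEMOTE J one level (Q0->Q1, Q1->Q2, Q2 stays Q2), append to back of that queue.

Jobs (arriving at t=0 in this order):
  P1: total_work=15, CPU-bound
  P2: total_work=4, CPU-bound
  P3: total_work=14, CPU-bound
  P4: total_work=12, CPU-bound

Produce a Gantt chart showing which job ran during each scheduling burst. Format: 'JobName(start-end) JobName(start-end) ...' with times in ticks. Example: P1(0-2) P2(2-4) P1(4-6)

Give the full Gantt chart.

Answer: P1(0-2) P2(2-4) P3(4-6) P4(6-8) P1(8-12) P2(12-14) P3(14-18) P4(18-22) P1(22-31) P3(31-39) P4(39-45)

Derivation:
t=0-2: P1@Q0 runs 2, rem=13, quantum used, demote→Q1. Q0=[P2,P3,P4] Q1=[P1] Q2=[]
t=2-4: P2@Q0 runs 2, rem=2, quantum used, demote→Q1. Q0=[P3,P4] Q1=[P1,P2] Q2=[]
t=4-6: P3@Q0 runs 2, rem=12, quantum used, demote→Q1. Q0=[P4] Q1=[P1,P2,P3] Q2=[]
t=6-8: P4@Q0 runs 2, rem=10, quantum used, demote→Q1. Q0=[] Q1=[P1,P2,P3,P4] Q2=[]
t=8-12: P1@Q1 runs 4, rem=9, quantum used, demote→Q2. Q0=[] Q1=[P2,P3,P4] Q2=[P1]
t=12-14: P2@Q1 runs 2, rem=0, completes. Q0=[] Q1=[P3,P4] Q2=[P1]
t=14-18: P3@Q1 runs 4, rem=8, quantum used, demote→Q2. Q0=[] Q1=[P4] Q2=[P1,P3]
t=18-22: P4@Q1 runs 4, rem=6, quantum used, demote→Q2. Q0=[] Q1=[] Q2=[P1,P3,P4]
t=22-31: P1@Q2 runs 9, rem=0, completes. Q0=[] Q1=[] Q2=[P3,P4]
t=31-39: P3@Q2 runs 8, rem=0, completes. Q0=[] Q1=[] Q2=[P4]
t=39-45: P4@Q2 runs 6, rem=0, completes. Q0=[] Q1=[] Q2=[]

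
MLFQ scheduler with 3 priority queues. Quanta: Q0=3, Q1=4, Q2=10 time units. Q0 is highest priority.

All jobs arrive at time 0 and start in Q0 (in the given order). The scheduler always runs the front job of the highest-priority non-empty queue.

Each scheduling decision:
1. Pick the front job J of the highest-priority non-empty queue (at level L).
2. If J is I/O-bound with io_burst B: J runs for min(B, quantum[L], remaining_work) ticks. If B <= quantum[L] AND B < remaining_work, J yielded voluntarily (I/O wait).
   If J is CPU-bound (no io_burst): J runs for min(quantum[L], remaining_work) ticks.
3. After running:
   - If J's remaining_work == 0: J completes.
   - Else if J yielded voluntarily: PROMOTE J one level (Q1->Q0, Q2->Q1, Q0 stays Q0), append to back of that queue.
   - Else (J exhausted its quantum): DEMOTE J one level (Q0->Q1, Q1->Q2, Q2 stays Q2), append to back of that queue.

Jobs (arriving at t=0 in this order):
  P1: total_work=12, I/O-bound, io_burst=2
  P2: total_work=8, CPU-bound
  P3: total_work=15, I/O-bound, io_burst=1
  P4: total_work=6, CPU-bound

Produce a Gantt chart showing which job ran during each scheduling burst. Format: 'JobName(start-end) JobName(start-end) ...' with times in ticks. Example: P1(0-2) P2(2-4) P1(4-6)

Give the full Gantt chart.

Answer: P1(0-2) P2(2-5) P3(5-6) P4(6-9) P1(9-11) P3(11-12) P1(12-14) P3(14-15) P1(15-17) P3(17-18) P1(18-20) P3(20-21) P1(21-23) P3(23-24) P3(24-25) P3(25-26) P3(26-27) P3(27-28) P3(28-29) P3(29-30) P3(30-31) P3(31-32) P3(32-33) P2(33-37) P4(37-40) P2(40-41)

Derivation:
t=0-2: P1@Q0 runs 2, rem=10, I/O yield, promote→Q0. Q0=[P2,P3,P4,P1] Q1=[] Q2=[]
t=2-5: P2@Q0 runs 3, rem=5, quantum used, demote→Q1. Q0=[P3,P4,P1] Q1=[P2] Q2=[]
t=5-6: P3@Q0 runs 1, rem=14, I/O yield, promote→Q0. Q0=[P4,P1,P3] Q1=[P2] Q2=[]
t=6-9: P4@Q0 runs 3, rem=3, quantum used, demote→Q1. Q0=[P1,P3] Q1=[P2,P4] Q2=[]
t=9-11: P1@Q0 runs 2, rem=8, I/O yield, promote→Q0. Q0=[P3,P1] Q1=[P2,P4] Q2=[]
t=11-12: P3@Q0 runs 1, rem=13, I/O yield, promote→Q0. Q0=[P1,P3] Q1=[P2,P4] Q2=[]
t=12-14: P1@Q0 runs 2, rem=6, I/O yield, promote→Q0. Q0=[P3,P1] Q1=[P2,P4] Q2=[]
t=14-15: P3@Q0 runs 1, rem=12, I/O yield, promote→Q0. Q0=[P1,P3] Q1=[P2,P4] Q2=[]
t=15-17: P1@Q0 runs 2, rem=4, I/O yield, promote→Q0. Q0=[P3,P1] Q1=[P2,P4] Q2=[]
t=17-18: P3@Q0 runs 1, rem=11, I/O yield, promote→Q0. Q0=[P1,P3] Q1=[P2,P4] Q2=[]
t=18-20: P1@Q0 runs 2, rem=2, I/O yield, promote→Q0. Q0=[P3,P1] Q1=[P2,P4] Q2=[]
t=20-21: P3@Q0 runs 1, rem=10, I/O yield, promote→Q0. Q0=[P1,P3] Q1=[P2,P4] Q2=[]
t=21-23: P1@Q0 runs 2, rem=0, completes. Q0=[P3] Q1=[P2,P4] Q2=[]
t=23-24: P3@Q0 runs 1, rem=9, I/O yield, promote→Q0. Q0=[P3] Q1=[P2,P4] Q2=[]
t=24-25: P3@Q0 runs 1, rem=8, I/O yield, promote→Q0. Q0=[P3] Q1=[P2,P4] Q2=[]
t=25-26: P3@Q0 runs 1, rem=7, I/O yield, promote→Q0. Q0=[P3] Q1=[P2,P4] Q2=[]
t=26-27: P3@Q0 runs 1, rem=6, I/O yield, promote→Q0. Q0=[P3] Q1=[P2,P4] Q2=[]
t=27-28: P3@Q0 runs 1, rem=5, I/O yield, promote→Q0. Q0=[P3] Q1=[P2,P4] Q2=[]
t=28-29: P3@Q0 runs 1, rem=4, I/O yield, promote→Q0. Q0=[P3] Q1=[P2,P4] Q2=[]
t=29-30: P3@Q0 runs 1, rem=3, I/O yield, promote→Q0. Q0=[P3] Q1=[P2,P4] Q2=[]
t=30-31: P3@Q0 runs 1, rem=2, I/O yield, promote→Q0. Q0=[P3] Q1=[P2,P4] Q2=[]
t=31-32: P3@Q0 runs 1, rem=1, I/O yield, promote→Q0. Q0=[P3] Q1=[P2,P4] Q2=[]
t=32-33: P3@Q0 runs 1, rem=0, completes. Q0=[] Q1=[P2,P4] Q2=[]
t=33-37: P2@Q1 runs 4, rem=1, quantum used, demote→Q2. Q0=[] Q1=[P4] Q2=[P2]
t=37-40: P4@Q1 runs 3, rem=0, completes. Q0=[] Q1=[] Q2=[P2]
t=40-41: P2@Q2 runs 1, rem=0, completes. Q0=[] Q1=[] Q2=[]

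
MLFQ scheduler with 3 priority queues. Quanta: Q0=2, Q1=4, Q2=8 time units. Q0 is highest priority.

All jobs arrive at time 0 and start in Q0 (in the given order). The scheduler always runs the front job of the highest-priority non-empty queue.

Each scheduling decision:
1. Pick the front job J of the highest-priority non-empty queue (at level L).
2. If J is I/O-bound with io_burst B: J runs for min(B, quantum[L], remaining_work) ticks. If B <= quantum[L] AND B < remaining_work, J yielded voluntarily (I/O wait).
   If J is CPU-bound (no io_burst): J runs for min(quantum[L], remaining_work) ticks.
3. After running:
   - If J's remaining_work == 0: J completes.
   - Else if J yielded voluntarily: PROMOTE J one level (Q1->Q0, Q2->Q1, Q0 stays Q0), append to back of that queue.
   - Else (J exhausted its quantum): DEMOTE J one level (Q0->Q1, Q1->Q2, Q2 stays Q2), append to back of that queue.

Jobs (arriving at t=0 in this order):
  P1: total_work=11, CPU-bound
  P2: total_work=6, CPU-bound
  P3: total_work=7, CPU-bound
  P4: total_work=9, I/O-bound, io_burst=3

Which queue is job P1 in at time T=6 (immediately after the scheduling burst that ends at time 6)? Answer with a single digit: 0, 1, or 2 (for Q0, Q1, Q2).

Answer: 1

Derivation:
t=0-2: P1@Q0 runs 2, rem=9, quantum used, demote→Q1. Q0=[P2,P3,P4] Q1=[P1] Q2=[]
t=2-4: P2@Q0 runs 2, rem=4, quantum used, demote→Q1. Q0=[P3,P4] Q1=[P1,P2] Q2=[]
t=4-6: P3@Q0 runs 2, rem=5, quantum used, demote→Q1. Q0=[P4] Q1=[P1,P2,P3] Q2=[]
t=6-8: P4@Q0 runs 2, rem=7, quantum used, demote→Q1. Q0=[] Q1=[P1,P2,P3,P4] Q2=[]
t=8-12: P1@Q1 runs 4, rem=5, quantum used, demote→Q2. Q0=[] Q1=[P2,P3,P4] Q2=[P1]
t=12-16: P2@Q1 runs 4, rem=0, completes. Q0=[] Q1=[P3,P4] Q2=[P1]
t=16-20: P3@Q1 runs 4, rem=1, quantum used, demote→Q2. Q0=[] Q1=[P4] Q2=[P1,P3]
t=20-23: P4@Q1 runs 3, rem=4, I/O yield, promote→Q0. Q0=[P4] Q1=[] Q2=[P1,P3]
t=23-25: P4@Q0 runs 2, rem=2, quantum used, demote→Q1. Q0=[] Q1=[P4] Q2=[P1,P3]
t=25-27: P4@Q1 runs 2, rem=0, completes. Q0=[] Q1=[] Q2=[P1,P3]
t=27-32: P1@Q2 runs 5, rem=0, completes. Q0=[] Q1=[] Q2=[P3]
t=32-33: P3@Q2 runs 1, rem=0, completes. Q0=[] Q1=[] Q2=[]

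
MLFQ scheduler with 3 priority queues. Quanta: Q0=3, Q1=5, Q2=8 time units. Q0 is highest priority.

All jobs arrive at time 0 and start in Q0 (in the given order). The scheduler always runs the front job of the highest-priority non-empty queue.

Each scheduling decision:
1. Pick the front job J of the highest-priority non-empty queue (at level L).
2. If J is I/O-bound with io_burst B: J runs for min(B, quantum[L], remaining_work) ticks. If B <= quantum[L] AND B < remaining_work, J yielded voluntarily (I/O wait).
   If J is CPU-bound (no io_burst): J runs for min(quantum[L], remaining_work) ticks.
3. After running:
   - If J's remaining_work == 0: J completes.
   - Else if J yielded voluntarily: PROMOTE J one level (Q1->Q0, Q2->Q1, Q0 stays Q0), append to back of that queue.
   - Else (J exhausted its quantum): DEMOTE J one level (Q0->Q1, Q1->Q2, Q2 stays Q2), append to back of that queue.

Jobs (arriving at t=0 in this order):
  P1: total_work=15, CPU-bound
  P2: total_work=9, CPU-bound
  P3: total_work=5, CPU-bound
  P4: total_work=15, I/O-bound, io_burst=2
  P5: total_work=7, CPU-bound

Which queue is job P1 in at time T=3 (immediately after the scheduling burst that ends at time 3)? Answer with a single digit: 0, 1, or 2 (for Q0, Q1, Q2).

t=0-3: P1@Q0 runs 3, rem=12, quantum used, demote→Q1. Q0=[P2,P3,P4,P5] Q1=[P1] Q2=[]
t=3-6: P2@Q0 runs 3, rem=6, quantum used, demote→Q1. Q0=[P3,P4,P5] Q1=[P1,P2] Q2=[]
t=6-9: P3@Q0 runs 3, rem=2, quantum used, demote→Q1. Q0=[P4,P5] Q1=[P1,P2,P3] Q2=[]
t=9-11: P4@Q0 runs 2, rem=13, I/O yield, promote→Q0. Q0=[P5,P4] Q1=[P1,P2,P3] Q2=[]
t=11-14: P5@Q0 runs 3, rem=4, quantum used, demote→Q1. Q0=[P4] Q1=[P1,P2,P3,P5] Q2=[]
t=14-16: P4@Q0 runs 2, rem=11, I/O yield, promote→Q0. Q0=[P4] Q1=[P1,P2,P3,P5] Q2=[]
t=16-18: P4@Q0 runs 2, rem=9, I/O yield, promote→Q0. Q0=[P4] Q1=[P1,P2,P3,P5] Q2=[]
t=18-20: P4@Q0 runs 2, rem=7, I/O yield, promote→Q0. Q0=[P4] Q1=[P1,P2,P3,P5] Q2=[]
t=20-22: P4@Q0 runs 2, rem=5, I/O yield, promote→Q0. Q0=[P4] Q1=[P1,P2,P3,P5] Q2=[]
t=22-24: P4@Q0 runs 2, rem=3, I/O yield, promote→Q0. Q0=[P4] Q1=[P1,P2,P3,P5] Q2=[]
t=24-26: P4@Q0 runs 2, rem=1, I/O yield, promote→Q0. Q0=[P4] Q1=[P1,P2,P3,P5] Q2=[]
t=26-27: P4@Q0 runs 1, rem=0, completes. Q0=[] Q1=[P1,P2,P3,P5] Q2=[]
t=27-32: P1@Q1 runs 5, rem=7, quantum used, demote→Q2. Q0=[] Q1=[P2,P3,P5] Q2=[P1]
t=32-37: P2@Q1 runs 5, rem=1, quantum used, demote→Q2. Q0=[] Q1=[P3,P5] Q2=[P1,P2]
t=37-39: P3@Q1 runs 2, rem=0, completes. Q0=[] Q1=[P5] Q2=[P1,P2]
t=39-43: P5@Q1 runs 4, rem=0, completes. Q0=[] Q1=[] Q2=[P1,P2]
t=43-50: P1@Q2 runs 7, rem=0, completes. Q0=[] Q1=[] Q2=[P2]
t=50-51: P2@Q2 runs 1, rem=0, completes. Q0=[] Q1=[] Q2=[]

Answer: 1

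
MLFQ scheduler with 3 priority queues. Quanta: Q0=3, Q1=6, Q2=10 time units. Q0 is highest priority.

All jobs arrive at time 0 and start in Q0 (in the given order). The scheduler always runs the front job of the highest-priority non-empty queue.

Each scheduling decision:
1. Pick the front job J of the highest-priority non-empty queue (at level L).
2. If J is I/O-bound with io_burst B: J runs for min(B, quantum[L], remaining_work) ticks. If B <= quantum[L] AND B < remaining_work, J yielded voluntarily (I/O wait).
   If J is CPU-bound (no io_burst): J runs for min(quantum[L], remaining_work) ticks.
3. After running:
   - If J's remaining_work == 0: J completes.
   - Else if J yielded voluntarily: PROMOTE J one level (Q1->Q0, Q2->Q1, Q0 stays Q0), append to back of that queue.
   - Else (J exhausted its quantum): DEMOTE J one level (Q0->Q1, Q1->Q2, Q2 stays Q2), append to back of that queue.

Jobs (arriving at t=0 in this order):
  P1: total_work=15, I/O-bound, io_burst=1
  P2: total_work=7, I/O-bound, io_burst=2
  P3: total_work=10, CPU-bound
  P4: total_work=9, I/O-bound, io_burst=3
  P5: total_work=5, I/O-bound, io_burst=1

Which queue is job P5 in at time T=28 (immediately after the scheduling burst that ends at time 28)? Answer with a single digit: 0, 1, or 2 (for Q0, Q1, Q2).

t=0-1: P1@Q0 runs 1, rem=14, I/O yield, promote→Q0. Q0=[P2,P3,P4,P5,P1] Q1=[] Q2=[]
t=1-3: P2@Q0 runs 2, rem=5, I/O yield, promote→Q0. Q0=[P3,P4,P5,P1,P2] Q1=[] Q2=[]
t=3-6: P3@Q0 runs 3, rem=7, quantum used, demote→Q1. Q0=[P4,P5,P1,P2] Q1=[P3] Q2=[]
t=6-9: P4@Q0 runs 3, rem=6, I/O yield, promote→Q0. Q0=[P5,P1,P2,P4] Q1=[P3] Q2=[]
t=9-10: P5@Q0 runs 1, rem=4, I/O yield, promote→Q0. Q0=[P1,P2,P4,P5] Q1=[P3] Q2=[]
t=10-11: P1@Q0 runs 1, rem=13, I/O yield, promote→Q0. Q0=[P2,P4,P5,P1] Q1=[P3] Q2=[]
t=11-13: P2@Q0 runs 2, rem=3, I/O yield, promote→Q0. Q0=[P4,P5,P1,P2] Q1=[P3] Q2=[]
t=13-16: P4@Q0 runs 3, rem=3, I/O yield, promote→Q0. Q0=[P5,P1,P2,P4] Q1=[P3] Q2=[]
t=16-17: P5@Q0 runs 1, rem=3, I/O yield, promote→Q0. Q0=[P1,P2,P4,P5] Q1=[P3] Q2=[]
t=17-18: P1@Q0 runs 1, rem=12, I/O yield, promote→Q0. Q0=[P2,P4,P5,P1] Q1=[P3] Q2=[]
t=18-20: P2@Q0 runs 2, rem=1, I/O yield, promote→Q0. Q0=[P4,P5,P1,P2] Q1=[P3] Q2=[]
t=20-23: P4@Q0 runs 3, rem=0, completes. Q0=[P5,P1,P2] Q1=[P3] Q2=[]
t=23-24: P5@Q0 runs 1, rem=2, I/O yield, promote→Q0. Q0=[P1,P2,P5] Q1=[P3] Q2=[]
t=24-25: P1@Q0 runs 1, rem=11, I/O yield, promote→Q0. Q0=[P2,P5,P1] Q1=[P3] Q2=[]
t=25-26: P2@Q0 runs 1, rem=0, completes. Q0=[P5,P1] Q1=[P3] Q2=[]
t=26-27: P5@Q0 runs 1, rem=1, I/O yield, promote→Q0. Q0=[P1,P5] Q1=[P3] Q2=[]
t=27-28: P1@Q0 runs 1, rem=10, I/O yield, promote→Q0. Q0=[P5,P1] Q1=[P3] Q2=[]
t=28-29: P5@Q0 runs 1, rem=0, completes. Q0=[P1] Q1=[P3] Q2=[]
t=29-30: P1@Q0 runs 1, rem=9, I/O yield, promote→Q0. Q0=[P1] Q1=[P3] Q2=[]
t=30-31: P1@Q0 runs 1, rem=8, I/O yield, promote→Q0. Q0=[P1] Q1=[P3] Q2=[]
t=31-32: P1@Q0 runs 1, rem=7, I/O yield, promote→Q0. Q0=[P1] Q1=[P3] Q2=[]
t=32-33: P1@Q0 runs 1, rem=6, I/O yield, promote→Q0. Q0=[P1] Q1=[P3] Q2=[]
t=33-34: P1@Q0 runs 1, rem=5, I/O yield, promote→Q0. Q0=[P1] Q1=[P3] Q2=[]
t=34-35: P1@Q0 runs 1, rem=4, I/O yield, promote→Q0. Q0=[P1] Q1=[P3] Q2=[]
t=35-36: P1@Q0 runs 1, rem=3, I/O yield, promote→Q0. Q0=[P1] Q1=[P3] Q2=[]
t=36-37: P1@Q0 runs 1, rem=2, I/O yield, promote→Q0. Q0=[P1] Q1=[P3] Q2=[]
t=37-38: P1@Q0 runs 1, rem=1, I/O yield, promote→Q0. Q0=[P1] Q1=[P3] Q2=[]
t=38-39: P1@Q0 runs 1, rem=0, completes. Q0=[] Q1=[P3] Q2=[]
t=39-45: P3@Q1 runs 6, rem=1, quantum used, demote→Q2. Q0=[] Q1=[] Q2=[P3]
t=45-46: P3@Q2 runs 1, rem=0, completes. Q0=[] Q1=[] Q2=[]

Answer: 0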